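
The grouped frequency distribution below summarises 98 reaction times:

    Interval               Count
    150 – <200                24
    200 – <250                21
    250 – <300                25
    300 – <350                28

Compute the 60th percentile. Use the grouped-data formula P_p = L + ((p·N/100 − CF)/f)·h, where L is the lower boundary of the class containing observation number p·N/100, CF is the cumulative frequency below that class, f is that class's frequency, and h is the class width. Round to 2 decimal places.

277.60

N = 98; target position k = 60/100 · 98 = 58.8.
Cumulative frequencies: 24, 45, 70, 98.
Observation 58.8 falls in the class 250 – <300.
L = 250, CF = 45, f = 25, h = 50.
P60 = 250 + ((58.8 − 45)/25)·50 = 250 + 27.6 = 277.6.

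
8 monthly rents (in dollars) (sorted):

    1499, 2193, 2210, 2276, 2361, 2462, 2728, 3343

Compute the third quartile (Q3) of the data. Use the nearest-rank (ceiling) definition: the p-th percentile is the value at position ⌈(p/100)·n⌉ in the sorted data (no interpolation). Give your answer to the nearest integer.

n = 8.
Position = ⌈75/100 · 8⌉ = ⌈6⌉ = 6.
The value at rank 6 is 2462.

2462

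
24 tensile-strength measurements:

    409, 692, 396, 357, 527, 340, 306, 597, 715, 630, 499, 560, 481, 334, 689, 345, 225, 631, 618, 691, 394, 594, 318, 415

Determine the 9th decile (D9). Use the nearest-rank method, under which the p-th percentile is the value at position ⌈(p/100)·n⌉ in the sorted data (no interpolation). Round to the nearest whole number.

691

Sorted: 225, 306, 318, 334, 340, 345, 357, 394, 396, 409, 415, 481, 499, 527, 560, 594, 597, 618, 630, 631, 689, 691, 692, 715.
n = 24.
Position = ⌈90/100 · 24⌉ = ⌈21.6⌉ = 22.
The value at rank 22 is 691.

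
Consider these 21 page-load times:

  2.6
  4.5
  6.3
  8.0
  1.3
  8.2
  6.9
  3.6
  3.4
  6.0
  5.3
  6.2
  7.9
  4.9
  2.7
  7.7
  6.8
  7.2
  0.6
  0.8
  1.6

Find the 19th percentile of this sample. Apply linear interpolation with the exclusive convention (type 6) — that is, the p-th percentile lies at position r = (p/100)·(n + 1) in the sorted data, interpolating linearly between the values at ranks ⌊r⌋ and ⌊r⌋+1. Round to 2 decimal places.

1.78

Sorted: 0.6, 0.8, 1.3, 1.6, 2.6, 2.7, 3.4, 3.6, 4.5, 4.9, 5.3, 6.0, 6.2, 6.3, 6.8, 6.9, 7.2, 7.7, 7.9, 8.0, 8.2.
n = 21.
r = (19/100)·(21 + 1) = 4.18.
Rank 4 is 1.6 and rank 5 is 2.6.
Interpolate: 1.6 + 0.18·(2.6 − 1.6) = 1.6 + 0.18·1 = 1.78.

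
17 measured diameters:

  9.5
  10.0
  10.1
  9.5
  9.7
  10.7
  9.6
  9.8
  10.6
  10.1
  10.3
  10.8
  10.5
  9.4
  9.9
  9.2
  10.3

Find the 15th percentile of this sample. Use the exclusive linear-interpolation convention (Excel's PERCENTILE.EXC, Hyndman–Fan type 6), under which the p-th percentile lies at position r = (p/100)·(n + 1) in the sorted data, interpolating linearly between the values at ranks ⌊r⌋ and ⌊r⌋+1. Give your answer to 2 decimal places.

Sorted: 9.2, 9.4, 9.5, 9.5, 9.6, 9.7, 9.8, 9.9, 10.0, 10.1, 10.1, 10.3, 10.3, 10.5, 10.6, 10.7, 10.8.
n = 17.
r = (15/100)·(17 + 1) = 2.7.
Rank 2 is 9.4 and rank 3 is 9.5.
Interpolate: 9.4 + 0.7·(9.5 − 9.4) = 9.4 + 0.7·0.1 = 9.47.

9.47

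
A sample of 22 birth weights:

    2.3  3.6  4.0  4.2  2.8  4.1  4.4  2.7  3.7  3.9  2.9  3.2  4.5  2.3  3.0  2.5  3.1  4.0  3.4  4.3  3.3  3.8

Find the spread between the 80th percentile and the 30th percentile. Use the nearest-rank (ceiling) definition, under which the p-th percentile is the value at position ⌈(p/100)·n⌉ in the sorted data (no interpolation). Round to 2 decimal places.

1.10

Sorted: 2.3, 2.3, 2.5, 2.7, 2.8, 2.9, 3.0, 3.1, 3.2, 3.3, 3.4, 3.6, 3.7, 3.8, 3.9, 4.0, 4.0, 4.1, 4.2, 4.3, 4.4, 4.5.
n = 22.
P30: rank ⌈30/100·22⌉ = 7 → 3.
P80: rank ⌈80/100·22⌉ = 18 → 4.1.
Difference: 4.1 − 3 = 1.1.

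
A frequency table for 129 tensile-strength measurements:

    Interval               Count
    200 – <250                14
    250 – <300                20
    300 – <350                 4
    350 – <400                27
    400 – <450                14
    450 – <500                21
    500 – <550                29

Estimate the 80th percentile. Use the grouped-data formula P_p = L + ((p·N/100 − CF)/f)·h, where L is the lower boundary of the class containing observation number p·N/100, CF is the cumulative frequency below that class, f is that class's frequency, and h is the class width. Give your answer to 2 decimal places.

N = 129; target position k = 80/100 · 129 = 103.2.
Cumulative frequencies: 14, 34, 38, 65, 79, 100, 129.
Observation 103.2 falls in the class 500 – <550.
L = 500, CF = 100, f = 29, h = 50.
P80 = 500 + ((103.2 − 100)/29)·50 = 500 + 5.51724 = 505.517.

505.52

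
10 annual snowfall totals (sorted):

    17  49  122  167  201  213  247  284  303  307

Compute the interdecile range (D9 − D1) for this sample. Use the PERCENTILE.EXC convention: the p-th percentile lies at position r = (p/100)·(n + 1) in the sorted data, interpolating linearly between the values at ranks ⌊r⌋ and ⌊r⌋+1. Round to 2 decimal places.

286.40

n = 10.
P10: r = 1.1; ranks 1–2 are 17, 49; interpolating gives 20.2.
P90: r = 9.9; ranks 9–10 are 303, 307; interpolating gives 306.6.
Difference: 306.6 − 20.2 = 286.4.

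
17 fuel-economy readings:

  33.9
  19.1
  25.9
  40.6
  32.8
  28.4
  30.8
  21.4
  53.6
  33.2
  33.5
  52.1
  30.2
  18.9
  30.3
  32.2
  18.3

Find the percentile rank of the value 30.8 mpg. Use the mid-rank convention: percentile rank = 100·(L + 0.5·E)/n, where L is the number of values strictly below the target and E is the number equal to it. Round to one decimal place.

50.0

Sorted: 18.3, 18.9, 19.1, 21.4, 25.9, 28.4, 30.2, 30.3, 30.8, 32.2, 32.8, 33.2, 33.5, 33.9, 40.6, 52.1, 53.6.
Count below 30.8: L = 8; count equal: E = 1; n = 17.
Percentile rank = 100·(8 + 0.5·1)/17 = 100·8.5/17 = 50.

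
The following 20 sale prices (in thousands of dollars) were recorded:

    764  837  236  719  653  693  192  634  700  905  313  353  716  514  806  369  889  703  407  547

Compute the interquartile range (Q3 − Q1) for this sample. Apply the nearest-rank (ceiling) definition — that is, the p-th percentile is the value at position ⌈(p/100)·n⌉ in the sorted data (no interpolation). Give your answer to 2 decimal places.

350.00

Sorted: 192, 236, 313, 353, 369, 407, 514, 547, 634, 653, 693, 700, 703, 716, 719, 764, 806, 837, 889, 905.
n = 20.
P25: rank ⌈25/100·20⌉ = 5 → 369.
P75: rank ⌈75/100·20⌉ = 15 → 719.
Difference: 719 − 369 = 350.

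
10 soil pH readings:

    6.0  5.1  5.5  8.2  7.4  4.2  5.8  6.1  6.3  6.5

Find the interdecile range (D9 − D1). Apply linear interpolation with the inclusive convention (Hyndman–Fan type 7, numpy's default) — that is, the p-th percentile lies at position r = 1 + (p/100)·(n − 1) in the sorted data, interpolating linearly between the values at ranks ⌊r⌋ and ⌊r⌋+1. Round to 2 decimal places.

Sorted: 4.2, 5.1, 5.5, 5.8, 6.0, 6.1, 6.3, 6.5, 7.4, 8.2.
n = 10.
P10: r = 1.9; ranks 1–2 are 4.2, 5.1; interpolating gives 5.01.
P90: r = 9.1; ranks 9–10 are 7.4, 8.2; interpolating gives 7.48.
Difference: 7.48 − 5.01 = 2.47.

2.47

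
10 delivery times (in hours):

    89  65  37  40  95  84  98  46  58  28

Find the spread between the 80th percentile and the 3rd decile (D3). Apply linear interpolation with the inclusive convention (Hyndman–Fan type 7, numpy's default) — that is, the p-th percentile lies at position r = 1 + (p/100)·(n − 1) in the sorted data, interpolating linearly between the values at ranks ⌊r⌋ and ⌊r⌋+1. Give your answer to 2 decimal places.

46.00

Sorted: 28, 37, 40, 46, 58, 65, 84, 89, 95, 98.
n = 10.
P30: r = 3.7; ranks 3–4 are 40, 46; interpolating gives 44.2.
P80: r = 8.2; ranks 8–9 are 89, 95; interpolating gives 90.2.
Difference: 90.2 − 44.2 = 46.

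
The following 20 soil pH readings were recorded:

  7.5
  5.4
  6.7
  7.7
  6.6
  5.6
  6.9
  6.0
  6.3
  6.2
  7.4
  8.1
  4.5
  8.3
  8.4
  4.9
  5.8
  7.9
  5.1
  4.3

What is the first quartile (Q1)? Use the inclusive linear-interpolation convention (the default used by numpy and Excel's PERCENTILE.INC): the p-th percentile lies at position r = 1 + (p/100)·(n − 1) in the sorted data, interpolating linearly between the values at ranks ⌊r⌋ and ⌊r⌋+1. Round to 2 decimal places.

Sorted: 4.3, 4.5, 4.9, 5.1, 5.4, 5.6, 5.8, 6.0, 6.2, 6.3, 6.6, 6.7, 6.9, 7.4, 7.5, 7.7, 7.9, 8.1, 8.3, 8.4.
n = 20.
r = 1 + (25/100)·(20 − 1) = 1 + 4.75 = 5.75.
Rank 5 is 5.4 and rank 6 is 5.6.
Interpolate: 5.4 + 0.75·(5.6 − 5.4) = 5.4 + 0.75·0.2 = 5.55.

5.55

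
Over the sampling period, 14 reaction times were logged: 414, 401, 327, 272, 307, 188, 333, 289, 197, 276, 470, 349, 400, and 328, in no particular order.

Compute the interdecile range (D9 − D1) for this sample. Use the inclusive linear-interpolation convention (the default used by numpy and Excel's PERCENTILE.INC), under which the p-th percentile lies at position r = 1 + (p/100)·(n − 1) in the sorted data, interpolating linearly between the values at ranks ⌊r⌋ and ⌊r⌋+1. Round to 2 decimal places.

190.60

Sorted: 188, 197, 272, 276, 289, 307, 327, 328, 333, 349, 400, 401, 414, 470.
n = 14.
P10: r = 2.3; ranks 2–3 are 197, 272; interpolating gives 219.5.
P90: r = 12.7; ranks 12–13 are 401, 414; interpolating gives 410.1.
Difference: 410.1 − 219.5 = 190.6.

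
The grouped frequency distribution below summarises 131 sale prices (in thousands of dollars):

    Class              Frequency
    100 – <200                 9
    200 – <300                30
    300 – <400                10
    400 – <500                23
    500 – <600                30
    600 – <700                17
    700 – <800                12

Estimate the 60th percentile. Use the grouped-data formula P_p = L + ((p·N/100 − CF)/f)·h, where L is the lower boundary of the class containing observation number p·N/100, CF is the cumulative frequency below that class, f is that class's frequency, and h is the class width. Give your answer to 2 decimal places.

522.00

N = 131; target position k = 60/100 · 131 = 78.6.
Cumulative frequencies: 9, 39, 49, 72, 102, 119, 131.
Observation 78.6 falls in the class 500 – <600.
L = 500, CF = 72, f = 30, h = 100.
P60 = 500 + ((78.6 − 72)/30)·100 = 500 + 22 = 522.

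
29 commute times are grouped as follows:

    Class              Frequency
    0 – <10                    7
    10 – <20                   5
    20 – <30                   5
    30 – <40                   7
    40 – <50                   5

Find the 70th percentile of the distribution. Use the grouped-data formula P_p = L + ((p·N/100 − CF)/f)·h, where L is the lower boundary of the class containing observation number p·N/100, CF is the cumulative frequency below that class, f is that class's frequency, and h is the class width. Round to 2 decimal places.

34.71

N = 29; target position k = 70/100 · 29 = 20.3.
Cumulative frequencies: 7, 12, 17, 24, 29.
Observation 20.3 falls in the class 30 – <40.
L = 30, CF = 17, f = 7, h = 10.
P70 = 30 + ((20.3 − 17)/7)·10 = 30 + 4.71429 = 34.7143.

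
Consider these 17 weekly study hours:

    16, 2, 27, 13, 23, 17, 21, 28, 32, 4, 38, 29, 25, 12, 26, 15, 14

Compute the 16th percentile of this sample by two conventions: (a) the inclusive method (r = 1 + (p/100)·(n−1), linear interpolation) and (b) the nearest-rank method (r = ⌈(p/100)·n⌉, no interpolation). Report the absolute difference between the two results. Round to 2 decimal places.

0.56

Sorted: 2, 4, 12, 13, 14, 15, 16, 17, 21, 23, 25, 26, 27, 28, 29, 32, 38.
n = 17.
(a) r = 3.56; between ranks 3 (12) and 4 (13): 12.56.
(b) the nearest-rank method: rank 3 → 12.
|12.56 − 12| = 0.56.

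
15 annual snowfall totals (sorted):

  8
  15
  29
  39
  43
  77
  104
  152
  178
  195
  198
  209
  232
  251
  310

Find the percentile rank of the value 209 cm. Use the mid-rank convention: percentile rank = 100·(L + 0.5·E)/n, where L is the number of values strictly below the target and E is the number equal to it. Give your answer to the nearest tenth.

Count below 209: L = 11; count equal: E = 1; n = 15.
Percentile rank = 100·(11 + 0.5·1)/15 = 100·11.5/15 = 76.67.

76.7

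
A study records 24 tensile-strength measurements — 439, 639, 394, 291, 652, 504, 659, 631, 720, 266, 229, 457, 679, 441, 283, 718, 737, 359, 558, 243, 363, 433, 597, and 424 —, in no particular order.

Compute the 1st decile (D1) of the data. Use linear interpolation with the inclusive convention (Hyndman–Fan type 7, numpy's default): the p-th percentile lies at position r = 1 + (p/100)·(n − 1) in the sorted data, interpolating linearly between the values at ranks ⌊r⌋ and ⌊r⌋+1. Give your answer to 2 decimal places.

Sorted: 229, 243, 266, 283, 291, 359, 363, 394, 424, 433, 439, 441, 457, 504, 558, 597, 631, 639, 652, 659, 679, 718, 720, 737.
n = 24.
r = 1 + (10/100)·(24 − 1) = 1 + 2.3 = 3.3.
Rank 3 is 266 and rank 4 is 283.
Interpolate: 266 + 0.3·(283 − 266) = 266 + 0.3·17 = 271.1.

271.10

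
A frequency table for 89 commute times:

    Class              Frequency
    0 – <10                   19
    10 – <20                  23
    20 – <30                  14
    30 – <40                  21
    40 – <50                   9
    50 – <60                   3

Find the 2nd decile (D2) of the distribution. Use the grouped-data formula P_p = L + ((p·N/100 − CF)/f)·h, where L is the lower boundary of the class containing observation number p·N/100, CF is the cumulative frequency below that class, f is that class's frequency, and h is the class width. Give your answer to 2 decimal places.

9.37

N = 89; target position k = 20/100 · 89 = 17.8.
Cumulative frequencies: 19, 42, 56, 77, 86, 89.
Observation 17.8 falls in the class 0 – <10.
L = 0, CF = 0, f = 19, h = 10.
P20 = 0 + ((17.8 − 0)/19)·10 = 0 + 9.36842 = 9.36842.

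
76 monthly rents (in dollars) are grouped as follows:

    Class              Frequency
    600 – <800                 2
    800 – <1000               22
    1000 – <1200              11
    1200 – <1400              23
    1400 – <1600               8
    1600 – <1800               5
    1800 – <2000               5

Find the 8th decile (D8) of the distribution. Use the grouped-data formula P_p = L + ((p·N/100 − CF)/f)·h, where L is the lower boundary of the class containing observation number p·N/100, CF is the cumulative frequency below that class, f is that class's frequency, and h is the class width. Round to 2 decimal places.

N = 76; target position k = 80/100 · 76 = 60.8.
Cumulative frequencies: 2, 24, 35, 58, 66, 71, 76.
Observation 60.8 falls in the class 1400 – <1600.
L = 1400, CF = 58, f = 8, h = 200.
P80 = 1400 + ((60.8 − 58)/8)·200 = 1400 + 70 = 1470.

1470.00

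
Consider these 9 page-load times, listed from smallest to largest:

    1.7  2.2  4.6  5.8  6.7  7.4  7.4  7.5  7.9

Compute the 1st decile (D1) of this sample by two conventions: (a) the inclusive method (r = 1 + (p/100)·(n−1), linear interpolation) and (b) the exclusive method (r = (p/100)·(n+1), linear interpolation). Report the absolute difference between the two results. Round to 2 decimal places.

0.40

n = 9.
(a) r = 1.8; between ranks 1 (1.7) and 2 (2.2): 2.1.
(b) r = 1 → value at rank 1 = 1.7.
|2.1 − 1.7| = 0.4.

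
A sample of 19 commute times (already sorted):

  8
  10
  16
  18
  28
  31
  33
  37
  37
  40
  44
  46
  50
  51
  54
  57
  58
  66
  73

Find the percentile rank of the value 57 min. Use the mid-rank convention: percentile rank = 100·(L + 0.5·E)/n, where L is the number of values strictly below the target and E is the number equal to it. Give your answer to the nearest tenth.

Count below 57: L = 15; count equal: E = 1; n = 19.
Percentile rank = 100·(15 + 0.5·1)/19 = 100·15.5/19 = 81.58.

81.6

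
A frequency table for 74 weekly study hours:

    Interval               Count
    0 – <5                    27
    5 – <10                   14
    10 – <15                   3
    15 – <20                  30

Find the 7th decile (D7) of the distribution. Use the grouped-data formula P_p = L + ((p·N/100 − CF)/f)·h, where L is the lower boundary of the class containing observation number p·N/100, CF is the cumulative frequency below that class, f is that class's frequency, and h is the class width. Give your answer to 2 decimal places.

16.30

N = 74; target position k = 70/100 · 74 = 51.8.
Cumulative frequencies: 27, 41, 44, 74.
Observation 51.8 falls in the class 15 – <20.
L = 15, CF = 44, f = 30, h = 5.
P70 = 15 + ((51.8 − 44)/30)·5 = 15 + 1.3 = 16.3.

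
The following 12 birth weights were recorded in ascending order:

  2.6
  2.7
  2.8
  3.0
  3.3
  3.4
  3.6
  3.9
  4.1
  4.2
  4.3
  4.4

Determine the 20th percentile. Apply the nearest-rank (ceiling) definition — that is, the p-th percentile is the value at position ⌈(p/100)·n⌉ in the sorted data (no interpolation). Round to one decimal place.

2.8

n = 12.
Position = ⌈20/100 · 12⌉ = ⌈2.4⌉ = 3.
The value at rank 3 is 2.8.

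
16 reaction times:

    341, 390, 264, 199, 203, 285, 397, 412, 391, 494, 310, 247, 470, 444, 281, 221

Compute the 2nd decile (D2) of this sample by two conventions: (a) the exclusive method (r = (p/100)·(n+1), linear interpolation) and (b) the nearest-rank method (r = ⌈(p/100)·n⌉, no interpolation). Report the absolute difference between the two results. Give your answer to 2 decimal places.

Sorted: 199, 203, 221, 247, 264, 281, 285, 310, 341, 390, 391, 397, 412, 444, 470, 494.
n = 16.
(a) r = 3.4; between ranks 3 (221) and 4 (247): 231.4.
(b) the nearest-rank method: rank 4 → 247.
|231.4 − 247| = 15.6.

15.60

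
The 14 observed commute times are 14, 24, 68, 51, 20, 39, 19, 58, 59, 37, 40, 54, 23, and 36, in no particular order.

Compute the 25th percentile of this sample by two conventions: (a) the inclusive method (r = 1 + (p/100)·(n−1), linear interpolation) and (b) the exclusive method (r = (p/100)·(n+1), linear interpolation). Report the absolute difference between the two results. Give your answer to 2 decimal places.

Sorted: 14, 19, 20, 23, 24, 36, 37, 39, 40, 51, 54, 58, 59, 68.
n = 14.
(a) r = 4.25; between ranks 4 (23) and 5 (24): 23.25.
(b) r = 3.75; between ranks 3 (20) and 4 (23): 22.25.
|23.25 − 22.25| = 1.

1.00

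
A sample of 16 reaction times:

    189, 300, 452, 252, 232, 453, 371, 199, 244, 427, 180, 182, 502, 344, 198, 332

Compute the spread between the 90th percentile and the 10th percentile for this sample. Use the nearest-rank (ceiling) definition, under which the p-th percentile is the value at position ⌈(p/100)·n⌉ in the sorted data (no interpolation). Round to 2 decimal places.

Sorted: 180, 182, 189, 198, 199, 232, 244, 252, 300, 332, 344, 371, 427, 452, 453, 502.
n = 16.
P10: rank ⌈10/100·16⌉ = 2 → 182.
P90: rank ⌈90/100·16⌉ = 15 → 453.
Difference: 453 − 182 = 271.

271.00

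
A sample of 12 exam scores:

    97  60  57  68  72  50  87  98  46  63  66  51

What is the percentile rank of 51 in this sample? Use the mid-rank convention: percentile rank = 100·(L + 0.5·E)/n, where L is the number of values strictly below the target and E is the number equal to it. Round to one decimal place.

Sorted: 46, 50, 51, 57, 60, 63, 66, 68, 72, 87, 97, 98.
Count below 51: L = 2; count equal: E = 1; n = 12.
Percentile rank = 100·(2 + 0.5·1)/12 = 100·2.5/12 = 20.83.

20.8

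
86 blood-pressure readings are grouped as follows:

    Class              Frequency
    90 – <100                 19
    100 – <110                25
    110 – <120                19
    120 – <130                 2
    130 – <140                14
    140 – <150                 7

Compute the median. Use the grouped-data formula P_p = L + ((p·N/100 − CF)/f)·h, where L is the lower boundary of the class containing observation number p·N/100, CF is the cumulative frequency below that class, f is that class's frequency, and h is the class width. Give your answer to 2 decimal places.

N = 86; target position k = 50/100 · 86 = 43.
Cumulative frequencies: 19, 44, 63, 65, 79, 86.
Observation 43 falls in the class 100 – <110.
L = 100, CF = 19, f = 25, h = 10.
P50 = 100 + ((43 − 19)/25)·10 = 100 + 9.6 = 109.6.

109.60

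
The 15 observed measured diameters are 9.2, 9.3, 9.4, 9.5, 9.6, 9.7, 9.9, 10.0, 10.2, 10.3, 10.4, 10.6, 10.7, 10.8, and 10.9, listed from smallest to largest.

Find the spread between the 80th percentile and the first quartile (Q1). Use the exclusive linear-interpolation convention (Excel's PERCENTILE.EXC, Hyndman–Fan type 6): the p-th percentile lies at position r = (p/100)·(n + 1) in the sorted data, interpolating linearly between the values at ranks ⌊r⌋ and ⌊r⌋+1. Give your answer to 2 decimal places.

n = 15.
P25: r = 4 (integer) → 9.5.
P80: r = 12.8; ranks 12–13 are 10.6, 10.7; interpolating gives 10.68.
Difference: 10.68 − 9.5 = 1.18.

1.18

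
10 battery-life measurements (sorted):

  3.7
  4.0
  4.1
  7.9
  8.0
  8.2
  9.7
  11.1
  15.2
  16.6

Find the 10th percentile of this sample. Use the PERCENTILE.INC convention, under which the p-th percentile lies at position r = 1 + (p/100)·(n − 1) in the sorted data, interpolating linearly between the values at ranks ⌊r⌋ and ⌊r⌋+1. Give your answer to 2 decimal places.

n = 10.
r = 1 + (10/100)·(10 − 1) = 1 + 0.9 = 1.9.
Rank 1 is 3.7 and rank 2 is 4.0.
Interpolate: 3.7 + 0.9·(4.0 − 3.7) = 3.7 + 0.9·0.3 = 3.97.

3.97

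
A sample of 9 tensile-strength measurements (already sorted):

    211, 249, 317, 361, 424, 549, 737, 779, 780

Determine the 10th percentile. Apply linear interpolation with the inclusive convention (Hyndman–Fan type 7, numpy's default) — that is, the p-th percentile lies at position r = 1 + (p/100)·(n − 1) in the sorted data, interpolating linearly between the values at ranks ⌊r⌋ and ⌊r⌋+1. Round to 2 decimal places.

241.40

n = 9.
r = 1 + (10/100)·(9 − 1) = 1 + 0.8 = 1.8.
Rank 1 is 211 and rank 2 is 249.
Interpolate: 211 + 0.8·(249 − 211) = 211 + 0.8·38 = 241.4.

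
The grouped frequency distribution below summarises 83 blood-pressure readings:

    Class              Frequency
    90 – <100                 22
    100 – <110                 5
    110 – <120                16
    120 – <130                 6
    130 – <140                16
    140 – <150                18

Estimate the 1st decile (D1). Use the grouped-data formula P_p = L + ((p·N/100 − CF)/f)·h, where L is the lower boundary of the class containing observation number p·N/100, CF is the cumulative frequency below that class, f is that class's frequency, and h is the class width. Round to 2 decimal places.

93.77

N = 83; target position k = 10/100 · 83 = 8.3.
Cumulative frequencies: 22, 27, 43, 49, 65, 83.
Observation 8.3 falls in the class 90 – <100.
L = 90, CF = 0, f = 22, h = 10.
P10 = 90 + ((8.3 − 0)/22)·10 = 90 + 3.77273 = 93.7727.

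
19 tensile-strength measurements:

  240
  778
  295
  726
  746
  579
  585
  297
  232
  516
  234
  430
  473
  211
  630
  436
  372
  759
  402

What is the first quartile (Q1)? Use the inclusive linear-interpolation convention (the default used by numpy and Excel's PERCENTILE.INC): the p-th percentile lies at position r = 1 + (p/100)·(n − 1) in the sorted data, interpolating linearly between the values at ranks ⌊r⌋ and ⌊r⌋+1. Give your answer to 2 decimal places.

296.00

Sorted: 211, 232, 234, 240, 295, 297, 372, 402, 430, 436, 473, 516, 579, 585, 630, 726, 746, 759, 778.
n = 19.
r = 1 + (25/100)·(19 − 1) = 1 + 4.5 = 5.5.
Rank 5 is 295 and rank 6 is 297.
Interpolate: 295 + 0.5·(297 − 295) = 295 + 0.5·2 = 296.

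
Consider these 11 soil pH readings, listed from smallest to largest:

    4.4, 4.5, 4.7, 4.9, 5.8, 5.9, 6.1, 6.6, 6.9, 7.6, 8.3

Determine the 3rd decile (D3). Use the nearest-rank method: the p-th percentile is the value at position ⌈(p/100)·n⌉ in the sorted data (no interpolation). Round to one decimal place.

4.9

n = 11.
Position = ⌈30/100 · 11⌉ = ⌈3.3⌉ = 4.
The value at rank 4 is 4.9.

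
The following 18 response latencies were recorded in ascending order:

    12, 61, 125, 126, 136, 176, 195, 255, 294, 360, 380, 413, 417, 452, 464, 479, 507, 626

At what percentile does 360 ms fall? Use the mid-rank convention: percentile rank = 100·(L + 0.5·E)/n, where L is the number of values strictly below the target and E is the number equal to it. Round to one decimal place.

52.8

Count below 360: L = 9; count equal: E = 1; n = 18.
Percentile rank = 100·(9 + 0.5·1)/18 = 100·9.5/18 = 52.78.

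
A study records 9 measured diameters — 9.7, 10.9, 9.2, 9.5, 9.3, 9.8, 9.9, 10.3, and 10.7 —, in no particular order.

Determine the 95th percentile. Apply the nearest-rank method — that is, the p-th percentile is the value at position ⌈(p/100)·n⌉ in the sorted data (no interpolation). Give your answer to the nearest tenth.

Sorted: 9.2, 9.3, 9.5, 9.7, 9.8, 9.9, 10.3, 10.7, 10.9.
n = 9.
Position = ⌈95/100 · 9⌉ = ⌈8.55⌉ = 9.
The value at rank 9 is 10.9.

10.9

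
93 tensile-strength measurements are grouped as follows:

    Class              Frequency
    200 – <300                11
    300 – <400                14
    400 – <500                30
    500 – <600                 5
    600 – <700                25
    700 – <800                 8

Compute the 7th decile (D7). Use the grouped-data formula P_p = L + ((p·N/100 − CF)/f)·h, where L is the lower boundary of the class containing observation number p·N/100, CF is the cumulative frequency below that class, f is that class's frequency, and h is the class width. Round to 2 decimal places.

620.40

N = 93; target position k = 70/100 · 93 = 65.1.
Cumulative frequencies: 11, 25, 55, 60, 85, 93.
Observation 65.1 falls in the class 600 – <700.
L = 600, CF = 60, f = 25, h = 100.
P70 = 600 + ((65.1 − 60)/25)·100 = 600 + 20.4 = 620.4.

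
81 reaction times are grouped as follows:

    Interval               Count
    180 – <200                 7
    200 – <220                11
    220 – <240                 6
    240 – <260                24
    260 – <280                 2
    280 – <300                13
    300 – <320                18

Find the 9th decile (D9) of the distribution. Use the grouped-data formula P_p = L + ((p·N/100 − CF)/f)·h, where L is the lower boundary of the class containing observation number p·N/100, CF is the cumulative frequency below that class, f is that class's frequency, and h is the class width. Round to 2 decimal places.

311.00

N = 81; target position k = 90/100 · 81 = 72.9.
Cumulative frequencies: 7, 18, 24, 48, 50, 63, 81.
Observation 72.9 falls in the class 300 – <320.
L = 300, CF = 63, f = 18, h = 20.
P90 = 300 + ((72.9 − 63)/18)·20 = 300 + 11 = 311.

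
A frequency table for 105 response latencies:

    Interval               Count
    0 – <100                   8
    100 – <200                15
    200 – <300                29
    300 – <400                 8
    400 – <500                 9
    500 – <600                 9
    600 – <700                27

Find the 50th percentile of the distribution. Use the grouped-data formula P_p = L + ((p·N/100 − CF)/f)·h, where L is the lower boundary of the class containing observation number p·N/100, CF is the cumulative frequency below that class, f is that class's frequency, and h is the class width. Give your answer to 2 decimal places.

306.25

N = 105; target position k = 50/100 · 105 = 52.5.
Cumulative frequencies: 8, 23, 52, 60, 69, 78, 105.
Observation 52.5 falls in the class 300 – <400.
L = 300, CF = 52, f = 8, h = 100.
P50 = 300 + ((52.5 − 52)/8)·100 = 300 + 6.25 = 306.25.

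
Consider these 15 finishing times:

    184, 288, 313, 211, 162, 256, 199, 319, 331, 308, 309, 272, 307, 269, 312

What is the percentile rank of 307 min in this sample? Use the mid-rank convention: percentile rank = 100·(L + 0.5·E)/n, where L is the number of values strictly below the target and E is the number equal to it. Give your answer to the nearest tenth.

56.7

Sorted: 162, 184, 199, 211, 256, 269, 272, 288, 307, 308, 309, 312, 313, 319, 331.
Count below 307: L = 8; count equal: E = 1; n = 15.
Percentile rank = 100·(8 + 0.5·1)/15 = 100·8.5/15 = 56.67.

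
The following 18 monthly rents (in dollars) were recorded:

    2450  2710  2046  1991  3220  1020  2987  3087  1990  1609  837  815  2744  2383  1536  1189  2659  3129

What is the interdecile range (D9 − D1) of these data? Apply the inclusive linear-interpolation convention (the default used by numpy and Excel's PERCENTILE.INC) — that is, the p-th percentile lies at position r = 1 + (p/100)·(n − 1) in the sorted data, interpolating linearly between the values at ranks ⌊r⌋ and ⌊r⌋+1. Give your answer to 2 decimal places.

2134.50

Sorted: 815, 837, 1020, 1189, 1536, 1609, 1990, 1991, 2046, 2383, 2450, 2659, 2710, 2744, 2987, 3087, 3129, 3220.
n = 18.
P10: r = 2.7; ranks 2–3 are 837, 1020; interpolating gives 965.1.
P90: r = 16.3; ranks 16–17 are 3087, 3129; interpolating gives 3099.6.
Difference: 3099.6 − 965.1 = 2134.5.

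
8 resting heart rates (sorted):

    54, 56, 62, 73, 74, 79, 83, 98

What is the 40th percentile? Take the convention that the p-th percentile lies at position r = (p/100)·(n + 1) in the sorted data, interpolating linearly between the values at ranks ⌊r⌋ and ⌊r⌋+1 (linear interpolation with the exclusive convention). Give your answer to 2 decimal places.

n = 8.
r = (40/100)·(8 + 1) = 3.6.
Rank 3 is 62 and rank 4 is 73.
Interpolate: 62 + 0.6·(73 − 62) = 62 + 0.6·11 = 68.6.

68.60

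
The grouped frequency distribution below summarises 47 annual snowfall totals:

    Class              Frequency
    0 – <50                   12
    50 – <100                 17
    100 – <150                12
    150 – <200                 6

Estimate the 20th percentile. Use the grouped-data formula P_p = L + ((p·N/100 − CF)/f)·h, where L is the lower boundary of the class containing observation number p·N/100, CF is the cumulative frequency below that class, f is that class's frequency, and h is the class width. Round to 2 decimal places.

39.17

N = 47; target position k = 20/100 · 47 = 9.4.
Cumulative frequencies: 12, 29, 41, 47.
Observation 9.4 falls in the class 0 – <50.
L = 0, CF = 0, f = 12, h = 50.
P20 = 0 + ((9.4 − 0)/12)·50 = 0 + 39.1667 = 39.1667.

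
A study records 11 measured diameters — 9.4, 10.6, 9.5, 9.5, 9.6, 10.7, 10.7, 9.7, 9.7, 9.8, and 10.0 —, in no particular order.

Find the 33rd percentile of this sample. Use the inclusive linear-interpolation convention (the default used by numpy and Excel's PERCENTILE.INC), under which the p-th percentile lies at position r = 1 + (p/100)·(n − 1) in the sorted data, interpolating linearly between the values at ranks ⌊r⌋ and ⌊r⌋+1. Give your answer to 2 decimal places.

9.63

Sorted: 9.4, 9.5, 9.5, 9.6, 9.7, 9.7, 9.8, 10.0, 10.6, 10.7, 10.7.
n = 11.
r = 1 + (33/100)·(11 − 1) = 1 + 3.3 = 4.3.
Rank 4 is 9.6 and rank 5 is 9.7.
Interpolate: 9.6 + 0.3·(9.7 − 9.6) = 9.6 + 0.3·0.1 = 9.63.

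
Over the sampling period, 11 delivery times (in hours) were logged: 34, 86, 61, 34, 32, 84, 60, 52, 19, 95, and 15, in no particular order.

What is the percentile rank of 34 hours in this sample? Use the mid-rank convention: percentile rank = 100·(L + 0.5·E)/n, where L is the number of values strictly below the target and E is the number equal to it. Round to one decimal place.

36.4

Sorted: 15, 19, 32, 34, 34, 52, 60, 61, 84, 86, 95.
Count below 34: L = 3; count equal: E = 2; n = 11.
Percentile rank = 100·(3 + 0.5·2)/11 = 100·4/11 = 36.36.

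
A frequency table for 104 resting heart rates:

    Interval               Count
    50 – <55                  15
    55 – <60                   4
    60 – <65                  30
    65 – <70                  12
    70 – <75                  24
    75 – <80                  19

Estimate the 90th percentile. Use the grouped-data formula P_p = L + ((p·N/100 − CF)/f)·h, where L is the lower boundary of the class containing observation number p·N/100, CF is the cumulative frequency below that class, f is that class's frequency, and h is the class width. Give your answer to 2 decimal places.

77.26

N = 104; target position k = 90/100 · 104 = 93.6.
Cumulative frequencies: 15, 19, 49, 61, 85, 104.
Observation 93.6 falls in the class 75 – <80.
L = 75, CF = 85, f = 19, h = 5.
P90 = 75 + ((93.6 − 85)/19)·5 = 75 + 2.26316 = 77.2632.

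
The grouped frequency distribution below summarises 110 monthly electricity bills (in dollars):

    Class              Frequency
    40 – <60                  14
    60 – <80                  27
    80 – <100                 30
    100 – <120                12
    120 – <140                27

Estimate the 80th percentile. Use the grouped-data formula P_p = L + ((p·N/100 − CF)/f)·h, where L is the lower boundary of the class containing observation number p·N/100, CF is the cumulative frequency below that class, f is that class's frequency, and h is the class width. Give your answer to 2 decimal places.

N = 110; target position k = 80/100 · 110 = 88.
Cumulative frequencies: 14, 41, 71, 83, 110.
Observation 88 falls in the class 120 – <140.
L = 120, CF = 83, f = 27, h = 20.
P80 = 120 + ((88 − 83)/27)·20 = 120 + 3.7037 = 123.704.

123.70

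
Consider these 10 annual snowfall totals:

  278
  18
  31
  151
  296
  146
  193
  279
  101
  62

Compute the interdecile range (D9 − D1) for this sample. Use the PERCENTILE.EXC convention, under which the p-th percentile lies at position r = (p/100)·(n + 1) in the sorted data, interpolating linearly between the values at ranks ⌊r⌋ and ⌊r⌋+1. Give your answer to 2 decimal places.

275.00

Sorted: 18, 31, 62, 101, 146, 151, 193, 278, 279, 296.
n = 10.
P10: r = 1.1; ranks 1–2 are 18, 31; interpolating gives 19.3.
P90: r = 9.9; ranks 9–10 are 279, 296; interpolating gives 294.3.
Difference: 294.3 − 19.3 = 275.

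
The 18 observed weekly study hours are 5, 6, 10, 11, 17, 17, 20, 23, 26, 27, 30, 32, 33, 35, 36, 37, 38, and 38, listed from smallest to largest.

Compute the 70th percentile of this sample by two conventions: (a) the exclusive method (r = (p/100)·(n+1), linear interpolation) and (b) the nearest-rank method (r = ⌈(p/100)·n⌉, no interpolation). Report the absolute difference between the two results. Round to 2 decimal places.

n = 18.
(a) r = 13.3; between ranks 13 (33) and 14 (35): 33.6.
(b) the nearest-rank method: rank 13 → 33.
|33.6 − 33| = 0.6.

0.60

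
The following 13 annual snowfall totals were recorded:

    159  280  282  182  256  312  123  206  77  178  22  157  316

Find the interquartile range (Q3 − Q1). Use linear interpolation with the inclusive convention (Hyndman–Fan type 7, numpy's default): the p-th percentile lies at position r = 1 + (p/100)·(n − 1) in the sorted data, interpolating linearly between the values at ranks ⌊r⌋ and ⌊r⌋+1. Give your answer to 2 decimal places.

Sorted: 22, 77, 123, 157, 159, 178, 182, 206, 256, 280, 282, 312, 316.
n = 13.
P25: r = 4 (integer) → 157.
P75: r = 10 (integer) → 280.
Difference: 280 − 157 = 123.

123.00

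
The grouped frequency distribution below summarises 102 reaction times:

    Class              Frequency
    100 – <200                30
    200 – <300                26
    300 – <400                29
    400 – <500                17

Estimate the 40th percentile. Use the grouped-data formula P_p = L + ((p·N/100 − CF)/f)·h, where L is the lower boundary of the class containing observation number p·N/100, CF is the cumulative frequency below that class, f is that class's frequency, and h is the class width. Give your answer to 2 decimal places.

N = 102; target position k = 40/100 · 102 = 40.8.
Cumulative frequencies: 30, 56, 85, 102.
Observation 40.8 falls in the class 200 – <300.
L = 200, CF = 30, f = 26, h = 100.
P40 = 200 + ((40.8 − 30)/26)·100 = 200 + 41.5385 = 241.538.

241.54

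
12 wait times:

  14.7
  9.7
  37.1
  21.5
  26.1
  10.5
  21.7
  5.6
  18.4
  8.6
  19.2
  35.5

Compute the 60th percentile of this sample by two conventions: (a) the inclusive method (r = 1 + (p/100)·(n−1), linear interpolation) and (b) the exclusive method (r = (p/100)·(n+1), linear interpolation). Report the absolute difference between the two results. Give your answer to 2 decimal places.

Sorted: 5.6, 8.6, 9.7, 10.5, 14.7, 18.4, 19.2, 21.5, 21.7, 26.1, 35.5, 37.1.
n = 12.
(a) r = 7.6; between ranks 7 (19.2) and 8 (21.5): 20.58.
(b) r = 7.8; between ranks 7 (19.2) and 8 (21.5): 21.04.
|20.58 − 21.04| = 0.46.

0.46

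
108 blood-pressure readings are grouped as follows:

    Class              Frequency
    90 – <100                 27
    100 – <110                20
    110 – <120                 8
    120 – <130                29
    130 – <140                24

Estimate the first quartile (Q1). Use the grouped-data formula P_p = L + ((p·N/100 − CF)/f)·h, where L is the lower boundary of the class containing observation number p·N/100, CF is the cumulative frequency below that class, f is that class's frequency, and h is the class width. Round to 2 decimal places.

100.00

N = 108; target position k = 25/100 · 108 = 27.
Cumulative frequencies: 27, 47, 55, 84, 108.
Observation 27 falls in the class 90 – <100.
L = 90, CF = 0, f = 27, h = 10.
P25 = 90 + ((27 − 0)/27)·10 = 90 + 10 = 100.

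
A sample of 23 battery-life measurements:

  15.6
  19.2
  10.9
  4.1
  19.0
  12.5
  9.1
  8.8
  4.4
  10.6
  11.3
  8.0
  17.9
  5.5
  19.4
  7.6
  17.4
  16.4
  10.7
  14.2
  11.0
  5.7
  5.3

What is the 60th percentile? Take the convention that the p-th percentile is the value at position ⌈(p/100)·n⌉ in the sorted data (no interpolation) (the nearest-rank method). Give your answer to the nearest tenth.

11.3

Sorted: 4.1, 4.4, 5.3, 5.5, 5.7, 7.6, 8.0, 8.8, 9.1, 10.6, 10.7, 10.9, 11.0, 11.3, 12.5, 14.2, 15.6, 16.4, 17.4, 17.9, 19.0, 19.2, 19.4.
n = 23.
Position = ⌈60/100 · 23⌉ = ⌈13.8⌉ = 14.
The value at rank 14 is 11.3.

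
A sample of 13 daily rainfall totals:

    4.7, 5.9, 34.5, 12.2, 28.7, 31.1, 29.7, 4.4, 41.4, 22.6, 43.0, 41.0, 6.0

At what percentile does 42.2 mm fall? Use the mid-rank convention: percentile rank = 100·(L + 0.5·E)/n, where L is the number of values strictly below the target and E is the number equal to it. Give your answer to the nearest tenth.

92.3

Sorted: 4.4, 4.7, 5.9, 6.0, 12.2, 22.6, 28.7, 29.7, 31.1, 34.5, 41.0, 41.4, 43.0.
Count below 42.2: L = 12; count equal: E = 0; n = 13.
Percentile rank = 100·(12 + 0.5·0)/13 = 100·12/13 = 92.31.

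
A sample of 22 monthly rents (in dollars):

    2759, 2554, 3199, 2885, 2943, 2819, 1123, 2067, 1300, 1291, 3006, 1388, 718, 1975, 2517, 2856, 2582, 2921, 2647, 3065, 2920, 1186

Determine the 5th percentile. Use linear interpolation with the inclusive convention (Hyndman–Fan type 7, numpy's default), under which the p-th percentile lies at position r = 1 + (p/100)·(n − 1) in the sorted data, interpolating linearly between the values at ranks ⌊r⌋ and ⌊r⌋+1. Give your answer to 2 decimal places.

1126.15

Sorted: 718, 1123, 1186, 1291, 1300, 1388, 1975, 2067, 2517, 2554, 2582, 2647, 2759, 2819, 2856, 2885, 2920, 2921, 2943, 3006, 3065, 3199.
n = 22.
r = 1 + (5/100)·(22 − 1) = 1 + 1.05 = 2.05.
Rank 2 is 1123 and rank 3 is 1186.
Interpolate: 1123 + 0.05·(1186 − 1123) = 1123 + 0.05·63 = 1126.15.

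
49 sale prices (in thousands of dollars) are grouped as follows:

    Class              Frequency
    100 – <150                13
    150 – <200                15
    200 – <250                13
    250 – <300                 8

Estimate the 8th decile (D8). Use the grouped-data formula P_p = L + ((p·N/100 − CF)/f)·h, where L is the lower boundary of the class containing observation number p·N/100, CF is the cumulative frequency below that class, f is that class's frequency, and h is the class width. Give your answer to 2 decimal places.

N = 49; target position k = 80/100 · 49 = 39.2.
Cumulative frequencies: 13, 28, 41, 49.
Observation 39.2 falls in the class 200 – <250.
L = 200, CF = 28, f = 13, h = 50.
P80 = 200 + ((39.2 − 28)/13)·50 = 200 + 43.0769 = 243.077.

243.08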